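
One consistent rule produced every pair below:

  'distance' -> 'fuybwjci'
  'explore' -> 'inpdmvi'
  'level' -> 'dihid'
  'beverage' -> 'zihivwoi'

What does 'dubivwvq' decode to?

literary

d(3)→f(5) and i(8)→u(20) fit y≡3x+22 (mod 26); the inverse of 3 mod 26 is 9. This is an affine cipher: with a=0,…,z=25, each position x becomes (3x+22) mod 26.
Undoing it on dubivwvq: d(3)→9·(3−22)≡11=l; u(20)→9·(20−22)≡8=i; b(1)→9·(1−22)≡19=t; i(8)→9·(8−22)≡4=e; v(21)→9·(21−22)≡17=r; w(22)→9·(22−22)≡0=a; v(21)→9·(21−22)≡17=r; q(16)→9·(16−22)≡24=y (all mod 26).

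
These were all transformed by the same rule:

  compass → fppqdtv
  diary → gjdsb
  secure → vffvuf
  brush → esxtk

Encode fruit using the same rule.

isxjw

Shifts by position in compass: pos 0: c→f (+3), pos 1: o→p (+1), pos 2: m→p (+3), pos 3: p→q (+1) — repeating every 2. It's a Vigenère-style cipher with numeric key [3,1]: position i shifts by key[i mod 2].
Applying it to fruit: f+3=i, r+1=s, u+3=x, i+1=j, t+3=w.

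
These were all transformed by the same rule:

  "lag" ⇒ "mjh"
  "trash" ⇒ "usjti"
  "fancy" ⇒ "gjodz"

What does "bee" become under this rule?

cnn

The shift depends on letter class: consonant l→m is +1, but vowel a→j is +9. Vowels shift forward by 9 and consonants shift forward by 1.
On bee: b(cons)+1=c, e(vowel)+9=n, e(vowel)+9=n.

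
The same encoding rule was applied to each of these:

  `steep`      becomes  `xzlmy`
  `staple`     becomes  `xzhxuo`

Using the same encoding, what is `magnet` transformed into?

rgnvnd

Letter i (0-indexed) is shifted by i+5, so successive shifts are 5, 6, 7, ….
For magnet: m+5=r, a+6=g, g+7=n, n+8=v, e+9=n, t+10=d.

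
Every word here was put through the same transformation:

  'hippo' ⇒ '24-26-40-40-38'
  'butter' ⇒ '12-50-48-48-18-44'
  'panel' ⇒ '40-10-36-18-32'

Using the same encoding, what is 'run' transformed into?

h(#8)→24 and i(#9)→26: differences scale by 2, so n = 2·pos + 8. The formula is n = 2×(alphabet index, a=1) + 8.
On run: r=18→44, u=21→50, n=14→36.

44-50-36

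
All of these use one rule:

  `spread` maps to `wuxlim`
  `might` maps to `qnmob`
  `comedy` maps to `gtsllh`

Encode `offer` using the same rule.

In spread: s→w is +4, p→u is +5, r→x is +6, e→l is +7 — the shift increases by 1 each position. Each letter shifts forward by (position + 4), i.e. 4, 5, 6, … — the shift grows by one for each successive letter.
On offer: o+4=s, f+5=k, f+6=l, e+7=l, r+8=z.

skllz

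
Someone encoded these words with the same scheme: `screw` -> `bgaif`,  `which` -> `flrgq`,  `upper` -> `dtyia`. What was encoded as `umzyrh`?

Shifts by position in screw: pos 0: s→b (+9), pos 1: c→g (+4), pos 2: r→a (+9), pos 3: e→i (+4) — repeating every 2. It's a Vigenère-style cipher with numeric key [9,4]: position i shifts by key[i mod 2].
Reversing it on umzyrh: u−9=l, m−4=i, z−9=q, y−4=u, r−9=i, h−4=d.

liquid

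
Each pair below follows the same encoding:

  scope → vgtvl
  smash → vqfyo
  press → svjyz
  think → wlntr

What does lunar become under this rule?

In scope: s→v is +3, c→g is +4, o→t is +5, p→v is +6 — the shift increases by 1 each position. The shift increases by 1 at each position, starting from +3: 3, 4, 5, ….
For lunar: l+3=o, u+4=y, n+5=s, a+6=g, r+7=y.

oysgy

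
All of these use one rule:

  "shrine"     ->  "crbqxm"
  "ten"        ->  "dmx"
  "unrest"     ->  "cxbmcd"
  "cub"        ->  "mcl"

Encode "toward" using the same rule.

The shift depends on letter class: consonant s→c is +10, but vowel i→q is +8. The rule splits by letter class: vowels +8, consonants +10.
For toward: t(cons)+10=d, o(vowel)+8=w, w(cons)+10=g, a(vowel)+8=i, r(cons)+10=b, d(cons)+10=n.

dwgibn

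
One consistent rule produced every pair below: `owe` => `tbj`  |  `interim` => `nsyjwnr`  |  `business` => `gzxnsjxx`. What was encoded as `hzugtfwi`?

cupboard

Compare letters: o→t is +5, w→b is +5, e→j is +5 — a constant shift. It's a constant shift of +5 (ROT5).
Undoing it on hzugtfwi: h−5=c, z−5=u, u−5=p, g−5=b, t−5=o, f−5=a, w−5=r, i−5=d.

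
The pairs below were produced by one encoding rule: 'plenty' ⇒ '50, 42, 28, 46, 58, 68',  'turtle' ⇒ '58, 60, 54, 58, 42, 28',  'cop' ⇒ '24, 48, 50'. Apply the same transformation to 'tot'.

58, 48, 58

p(#16)→50 and l(#12)→42: differences scale by 2, so n = 2·pos + 18. The formula is n = 2×(alphabet index, a=1) + 18.
For tot: t=20→58, o=15→48, t=20→58.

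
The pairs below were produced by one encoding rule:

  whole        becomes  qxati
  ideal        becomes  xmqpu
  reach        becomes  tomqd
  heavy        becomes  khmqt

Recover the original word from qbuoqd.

recipe

The output letters match the input read backwards, each shifted +12: whole reversed is elohw. Two steps: reverse the string, then apply a Caesar shift of +12.
Undoing it on qbuoqd: shift back: q−12=e, b−12=p, u−12=i, o−12=c, q−12=e, d−12=r → epicer; then reverse → recipe.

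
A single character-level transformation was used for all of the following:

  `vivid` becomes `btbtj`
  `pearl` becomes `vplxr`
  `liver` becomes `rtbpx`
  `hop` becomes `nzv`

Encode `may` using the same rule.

sle

The shift depends on letter class: consonant v→b is +6, but vowel i→t is +11. Vowels shift forward by 11 and consonants shift forward by 6.
For may: m(cons)+6=s, a(vowel)+11=l, y(cons)+6=e.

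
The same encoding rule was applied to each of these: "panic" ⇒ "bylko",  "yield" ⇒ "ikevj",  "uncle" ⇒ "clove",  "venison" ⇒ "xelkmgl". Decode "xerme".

verse

p(15)→b(1) and a(0)→y(24) fit y≡21x+24 (mod 26); the inverse of 21 mod 26 is 5. Each letter's alphabet position (a=0..z=25) is mapped through 21·x+24 mod 26 — an affine cipher.
Decoding xerme: x(23)→5·(23−24)≡21=v; e(4)→5·(4−24)≡4=e; r(17)→5·(17−24)≡17=r; m(12)→5·(12−24)≡18=s; e(4)→5·(4−24)≡4=e (all mod 26).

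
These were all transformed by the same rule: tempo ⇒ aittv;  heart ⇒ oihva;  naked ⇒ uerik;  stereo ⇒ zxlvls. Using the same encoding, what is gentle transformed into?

niuxsi

Shifts by position in tempo: pos 0: t→a (+7), pos 1: e→i (+4), pos 2: m→t (+7), pos 3: p→t (+4) — repeating every 2. The shifts repeat in a cycle of length 2: positions 0,1,… shift by +7, +4, then the pattern repeats.
Applying it to gentle: g+7=n, e+4=i, n+7=u, t+4=x, l+7=s, e+4=i.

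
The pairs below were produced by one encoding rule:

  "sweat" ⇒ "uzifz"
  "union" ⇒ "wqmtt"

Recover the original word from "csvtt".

apron

In sweat: s→u is +2, w→z is +3, e→i is +4, a→f is +5 — the shift increases by 1 each position. Each letter shifts forward by (position + 2), i.e. 2, 3, 4, … — the shift grows by one for each successive letter.
Decoding csvtt: c−2=a, s−3=p, v−4=r, t−5=o, t−6=n.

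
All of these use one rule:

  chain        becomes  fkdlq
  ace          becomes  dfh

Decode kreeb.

Compare letters: c→f is +3, h→k is +3, a→d is +3 — a constant shift. Every letter moves 3 places later in the alphabet, wrapping around z→a.
Reversing it on kreeb: k−3=h, r−3=o, e−3=b, e−3=b, b−3=y.

hobby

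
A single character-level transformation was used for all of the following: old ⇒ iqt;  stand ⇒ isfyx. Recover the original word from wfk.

far

The output letters match the input read backwards, each shifted +5: old reversed is dlo. Two steps: reverse the string, then apply a Caesar shift of +5.
Undoing it on wfk: shift back: w−5=r, f−5=a, k−5=f → raf; then reverse → far.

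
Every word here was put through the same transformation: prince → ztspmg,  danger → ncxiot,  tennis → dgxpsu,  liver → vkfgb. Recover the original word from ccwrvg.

sample

Shifts by position in prince: pos 0: p→z (+10), pos 1: r→t (+2), pos 2: i→s (+10), pos 3: n→p (+2) — repeating every 2. A repeating key of period 2 is used — shifts +10, +2 over and over.
Decoding ccwrvg: c−10=s, c−2=a, w−10=m, r−2=p, v−10=l, g−2=e.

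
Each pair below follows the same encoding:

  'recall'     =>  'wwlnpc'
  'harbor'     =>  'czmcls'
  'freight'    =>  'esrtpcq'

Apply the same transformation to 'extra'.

Read the word backwards and shift each letter +11.
Applying it to extra: reverse → artxe; then shift: a+11=l, r+11=c, t+11=e, x+11=i, e+11=p.

lceip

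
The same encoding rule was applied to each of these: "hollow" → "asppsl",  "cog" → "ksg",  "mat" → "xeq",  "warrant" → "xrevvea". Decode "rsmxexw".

The word is reversed, then every letter is shifted forward by 4.
Decoding rsmxexw: shift back: r−4=n, s−4=o, m−4=i, x−4=t, e−4=a, x−4=t, w−4=s → noitats; then reverse → station.

station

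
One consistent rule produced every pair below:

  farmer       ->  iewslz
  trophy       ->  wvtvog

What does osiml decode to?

lodge

Each letter shifts forward by (position + 3), i.e. 3, 4, 5, … — the shift grows by one for each successive letter.
Decoding osiml: o−3=l, s−4=o, i−5=d, m−6=g, l−7=e.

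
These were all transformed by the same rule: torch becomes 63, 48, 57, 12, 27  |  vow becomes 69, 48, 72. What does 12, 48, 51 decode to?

cop

t(#20)→63 and o(#15)→48: differences scale by 3, so n = 3·pos + 3. With a=1..z=26, the number is 3·pos + 3.
Undoing it on 12, 48, 51: 12→(12−3)÷3=3=c, 48→(48−3)÷3=15=o, 51→(51−3)÷3=16=p.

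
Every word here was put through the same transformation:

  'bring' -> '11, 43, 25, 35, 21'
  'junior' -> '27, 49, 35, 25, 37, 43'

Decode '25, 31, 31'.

b(#2)→11 and r(#18)→43: differences scale by 2, so n = 2·pos + 7. With a=1..z=26, the number is 2·pos + 7.
Undoing it on 25, 31, 31: 25→(25−7)÷2=9=i, 31→(31−7)÷2=12=l, 31→(31−7)÷2=12=l.

ill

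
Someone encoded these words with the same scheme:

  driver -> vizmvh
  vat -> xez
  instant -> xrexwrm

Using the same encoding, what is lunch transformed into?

The word is reversed, then every letter is shifted forward by 4.
On lunch: reverse → hcnul; then shift: h+4=l, c+4=g, n+4=r, u+4=y, l+4=p.

lgryp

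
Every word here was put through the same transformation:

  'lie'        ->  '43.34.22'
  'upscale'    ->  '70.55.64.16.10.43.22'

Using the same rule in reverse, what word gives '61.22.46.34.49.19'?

remind

l(#12)→43 and i(#9)→34: differences scale by 3, so n = 3·pos + 7. Each letter becomes 3×(its alphabet position, a=1..z=26) + 7.
Reversing it on 61.22.46.34.49.19: 61→(61−7)÷3=18=r, 22→(22−7)÷3=5=e, 46→(46−7)÷3=13=m, 34→(34−7)÷3=9=i, 49→(49−7)÷3=14=n, 19→(19−7)÷3=4=d.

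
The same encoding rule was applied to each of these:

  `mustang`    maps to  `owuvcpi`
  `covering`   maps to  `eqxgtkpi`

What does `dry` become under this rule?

It's a constant shift of +2 (ROT2).
On dry: d+2=f, r+2=t, y+2=a.

fta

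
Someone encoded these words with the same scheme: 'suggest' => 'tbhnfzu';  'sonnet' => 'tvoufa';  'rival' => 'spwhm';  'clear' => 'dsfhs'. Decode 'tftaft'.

Shifts by position in suggest: pos 0: s→t (+1), pos 1: u→b (+7), pos 2: g→h (+1), pos 3: g→n (+7) — repeating every 2. The shifts repeat in a cycle of length 2: positions 0,1,… shift by +1, +7, then the pattern repeats.
Undoing it on tftaft: t−1=s, f−7=y, t−1=s, a−7=t, f−1=e, t−7=m.

system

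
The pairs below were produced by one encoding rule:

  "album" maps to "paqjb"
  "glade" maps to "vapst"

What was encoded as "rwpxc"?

chain

Compare letters: a→p is +15, l→a is +15, b→q is +15 — a constant shift. Every letter moves 15 places later in the alphabet, wrapping around z→a.
Reversing it on rwpxc: r−15=c, w−15=h, p−15=a, x−15=i, c−15=n.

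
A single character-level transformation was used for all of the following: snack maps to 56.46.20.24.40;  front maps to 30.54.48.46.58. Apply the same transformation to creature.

s(#19)→56 and n(#14)→46: differences scale by 2, so n = 2·pos + 18. With a=1..z=26, the number is 2·pos + 18.
Applying it to creature: c=3→24, r=18→54, e=5→28, a=1→20, t=20→58, u=21→60, r=18→54, e=5→28.

24.54.28.20.58.60.54.28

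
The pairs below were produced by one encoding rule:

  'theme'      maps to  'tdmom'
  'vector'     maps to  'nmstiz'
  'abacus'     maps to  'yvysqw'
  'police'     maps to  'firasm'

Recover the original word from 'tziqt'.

t(19)→t(19) and h(7)→d(3) fit y≡23x+24 (mod 26); the inverse of 23 mod 26 is 17. Each letter's alphabet position (a=0..z=25) is mapped through 23·x+24 mod 26 — an affine cipher.
Reversing it on tziqt: t(19)→17·(19−24)≡19=t; z(25)→17·(25−24)≡17=r; i(8)→17·(8−24)≡14=o; q(16)→17·(16−24)≡20=u; t(19)→17·(19−24)≡19=t (all mod 26).

trout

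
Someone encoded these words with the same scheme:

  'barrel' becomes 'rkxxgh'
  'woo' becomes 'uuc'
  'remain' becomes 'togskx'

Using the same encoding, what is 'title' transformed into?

The output letters match the input read backwards, each shifted +6: barrel reversed is lerrab. Read the word backwards and shift each letter +6.
For title: reverse → eltit; then shift: e+6=k, l+6=r, t+6=z, i+6=o, t+6=z.

krzoz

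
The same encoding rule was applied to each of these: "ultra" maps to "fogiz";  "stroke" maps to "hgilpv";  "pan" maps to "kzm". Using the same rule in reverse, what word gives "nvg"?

met

This is the alphabet-reversal cipher (Atbash): a becomes z, b becomes y, etc.
Undoing it on nvg: n↔m, v↔e, g↔t.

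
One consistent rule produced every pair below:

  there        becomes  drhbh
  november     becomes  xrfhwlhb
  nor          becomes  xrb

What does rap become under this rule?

bdz

The shift depends on letter class: consonant t→d is +10, but vowel e→h is +3. The rule splits by letter class: vowels +3, consonants +10.
On rap: r(cons)+10=b, a(vowel)+3=d, p(cons)+10=z.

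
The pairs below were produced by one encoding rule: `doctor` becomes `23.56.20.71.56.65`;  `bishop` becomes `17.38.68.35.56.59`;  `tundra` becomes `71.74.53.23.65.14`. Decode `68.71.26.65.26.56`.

stereo

d(#4)→23 and o(#15)→56: differences scale by 3, so n = 3·pos + 11. The formula is n = 3×(alphabet index, a=1) + 11.
Undoing it on 68.71.26.65.26.56: 68→(68−11)÷3=19=s, 71→(71−11)÷3=20=t, 26→(26−11)÷3=5=e, 65→(65−11)÷3=18=r, 26→(26−11)÷3=5=e, 56→(56−11)÷3=15=o.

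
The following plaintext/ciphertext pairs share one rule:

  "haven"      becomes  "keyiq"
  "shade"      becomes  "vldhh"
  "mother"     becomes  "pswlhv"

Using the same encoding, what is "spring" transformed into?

Shifts by position in haven: pos 0: h→k (+3), pos 1: a→e (+4), pos 2: v→y (+3), pos 3: e→i (+4) — repeating every 2. The shifts repeat in a cycle of length 2: positions 0,1,… shift by +3, +4, then the pattern repeats.
Applying it to spring: s+3=v, p+4=t, r+3=u, i+4=m, n+3=q, g+4=k.

vtumqk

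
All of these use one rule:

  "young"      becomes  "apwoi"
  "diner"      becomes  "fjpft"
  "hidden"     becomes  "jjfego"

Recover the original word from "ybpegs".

Shifts by position in young: pos 0: y→a (+2), pos 1: o→p (+1), pos 2: u→w (+2), pos 3: n→o (+1) — repeating every 2. A repeating key of period 2 is used — shifts +2, +1 over and over.
Undoing it on ybpegs: y−2=w, b−1=a, p−2=n, e−1=d, g−2=e, s−1=r.

wander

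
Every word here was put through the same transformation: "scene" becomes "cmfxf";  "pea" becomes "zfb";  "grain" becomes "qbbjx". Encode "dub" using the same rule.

nvl

The shift depends on letter class: consonant s→c is +10, but vowel e→f is +1. Two shifts are in play — +1 for a/e/i/o/u, +10 for every other letter.
For dub: d(cons)+10=n, u(vowel)+1=v, b(cons)+10=l.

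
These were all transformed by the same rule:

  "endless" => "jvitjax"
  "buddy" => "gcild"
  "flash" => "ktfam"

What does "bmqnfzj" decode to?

welfare

It's a Vigenère-style cipher with numeric key [5,8]: position i shifts by key[i mod 2].
Reversing it on bmqnfzj: b−5=w, m−8=e, q−5=l, n−8=f, f−5=a, z−8=r, j−5=e.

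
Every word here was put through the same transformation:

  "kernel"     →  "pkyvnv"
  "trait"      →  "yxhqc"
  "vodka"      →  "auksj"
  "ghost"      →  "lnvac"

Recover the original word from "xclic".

sweat

In kernel: k→p is +5, e→k is +6, r→y is +7, n→v is +8 — the shift increases by 1 each position. Letter i (0-indexed) is shifted by i+5, so successive shifts are 5, 6, 7, ….
Reversing it on xclic: x−5=s, c−6=w, l−7=e, i−8=a, c−9=t.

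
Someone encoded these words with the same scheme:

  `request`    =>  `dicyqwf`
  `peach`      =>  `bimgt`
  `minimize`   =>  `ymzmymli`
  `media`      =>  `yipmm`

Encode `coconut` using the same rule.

The shifts repeat in a cycle of length 2: positions 0,1,… shift by +12, +4, then the pattern repeats.
Applying it to coconut: c+12=o, o+4=s, c+12=o, o+4=s, n+12=z, u+4=y, t+12=f.

ososzyf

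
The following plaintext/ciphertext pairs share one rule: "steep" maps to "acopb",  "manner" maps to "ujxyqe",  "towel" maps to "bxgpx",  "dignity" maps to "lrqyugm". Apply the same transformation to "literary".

In steep: s→a is +8, t→c is +9, e→o is +10, e→p is +11 — the shift increases by 1 each position. Letter i (0-indexed) is shifted by i+8, so successive shifts are 8, 9, 10, ….
For literary: l+8=t, i+9=r, t+10=d, e+11=p, r+12=d, a+13=n, r+14=f, y+15=n.

trdpdnfn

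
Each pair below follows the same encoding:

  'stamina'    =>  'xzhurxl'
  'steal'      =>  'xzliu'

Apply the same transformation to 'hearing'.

In stamina: s→x is +5, t→z is +6, a→h is +7, m→u is +8 — the shift increases by 1 each position. The shift increases by 1 at each position, starting from +5: 5, 6, 7, ….
Applying it to hearing: h+5=m, e+6=k, a+7=h, r+8=z, i+9=r, n+10=x, g+11=r.

mkhzrxr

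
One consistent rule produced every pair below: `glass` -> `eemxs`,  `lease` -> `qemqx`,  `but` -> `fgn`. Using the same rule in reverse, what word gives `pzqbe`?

spend

The output letters match the input read backwards, each shifted +12: glass reversed is ssalg. The word is reversed, then every letter is shifted forward by 12.
Reversing it on pzqbe: shift back: p−12=d, z−12=n, q−12=e, b−12=p, e−12=s → dneps; then reverse → spend.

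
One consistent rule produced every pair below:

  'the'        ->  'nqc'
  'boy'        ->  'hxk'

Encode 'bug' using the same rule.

pdk

The output letters match the input read backwards, each shifted +9: the reversed is eht. Read the word backwards and shift each letter +9.
For bug: reverse → gub; then shift: g+9=p, u+9=d, b+9=k.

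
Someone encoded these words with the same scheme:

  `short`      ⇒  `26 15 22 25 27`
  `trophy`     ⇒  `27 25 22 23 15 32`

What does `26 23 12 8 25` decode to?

s is letter #19 and maps to 26: an offset of 7. Letters become their 1-based position plus 7 (so a→8, b→9, …).
Decoding 26 23 12 8 25: 26→(26−7)÷1=19=s, 23→(23−7)÷1=16=p, 12→(12−7)÷1=5=e, 8→(8−7)÷1=1=a, 25→(25−7)÷1=18=r.

spear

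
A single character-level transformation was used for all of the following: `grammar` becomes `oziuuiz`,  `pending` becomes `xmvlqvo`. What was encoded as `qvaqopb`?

insight

Compare letters: g→o is +8, r→z is +8, a→i is +8 — a constant shift. This is a Caesar cipher with shift 8.
Decoding qvaqopb: q−8=i, v−8=n, a−8=s, q−8=i, o−8=g, p−8=h, b−8=t.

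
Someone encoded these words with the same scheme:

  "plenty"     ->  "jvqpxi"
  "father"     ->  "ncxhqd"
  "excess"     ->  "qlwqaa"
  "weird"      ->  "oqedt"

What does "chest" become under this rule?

Each letter's alphabet position (a=0..z=25) is mapped through 23·x+2 mod 26 — an affine cipher.
Applying it to chest: c(2)→23·2+2≡22=w; h(7)→23·7+2≡7=h; e(4)→23·4+2≡16=q; s(18)→23·18+2≡0=a; t(19)→23·19+2≡23=x (all mod 26).

whqax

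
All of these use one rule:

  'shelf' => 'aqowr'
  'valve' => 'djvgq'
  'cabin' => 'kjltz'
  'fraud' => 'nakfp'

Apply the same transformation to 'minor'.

In shelf: s→a is +8, h→q is +9, e→o is +10, l→w is +11 — the shift increases by 1 each position. Letter i (0-indexed) is shifted by i+8, so successive shifts are 8, 9, 10, ….
Applying it to minor: m+8=u, i+9=r, n+10=x, o+11=z, r+12=d.

urxzd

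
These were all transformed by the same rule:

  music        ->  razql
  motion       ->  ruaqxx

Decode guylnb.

border

In music: m→r is +5, u→a is +6, s→z is +7, i→q is +8 — the shift increases by 1 each position. Letter i (0-indexed) is shifted by i+5, so successive shifts are 5, 6, 7, ….
Decoding guylnb: g−5=b, u−6=o, y−7=r, l−8=d, n−9=e, b−10=r.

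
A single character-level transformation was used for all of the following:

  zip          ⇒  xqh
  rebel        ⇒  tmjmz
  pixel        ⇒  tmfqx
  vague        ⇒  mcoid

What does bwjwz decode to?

robot

The output letters match the input read backwards, each shifted +8: zip reversed is piz. Two steps: reverse the string, then apply a Caesar shift of +8.
Decoding bwjwz: shift back: b−8=t, w−8=o, j−8=b, w−8=o, z−8=r → tobor; then reverse → robot.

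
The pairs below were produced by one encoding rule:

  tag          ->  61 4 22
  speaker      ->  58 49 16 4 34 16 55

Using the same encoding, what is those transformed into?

61 25 46 58 16

t(#20)→61 and a(#1)→4: differences scale by 3, so n = 3·pos + 1. The formula is n = 3×(alphabet index, a=1) + 1.
Applying it to those: t=20→61, h=8→25, o=15→46, s=19→58, e=5→16.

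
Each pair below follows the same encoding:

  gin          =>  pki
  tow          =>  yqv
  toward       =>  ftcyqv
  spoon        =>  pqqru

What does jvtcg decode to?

earth

The output letters match the input read backwards, each shifted +2: gin reversed is nig. The word is reversed, then every letter is shifted forward by 2.
Decoding jvtcg: shift back: j−2=h, v−2=t, t−2=r, c−2=a, g−2=e → htrae; then reverse → earth.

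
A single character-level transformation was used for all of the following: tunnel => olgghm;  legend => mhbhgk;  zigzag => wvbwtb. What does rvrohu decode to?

t(19)→o(14) and u(20)→l(11) fit y≡23x+19 (mod 26); the inverse of 23 mod 26 is 17. Each letter's alphabet position (a=0..z=25) is mapped through 23·x+19 mod 26 — an affine cipher.
Decoding rvrohu: r(17)→17·(17−19)≡18=s; v(21)→17·(21−19)≡8=i; r(17)→17·(17−19)≡18=s; o(14)→17·(14−19)≡19=t; h(7)→17·(7−19)≡4=e; u(20)→17·(20−19)≡17=r (all mod 26).

sister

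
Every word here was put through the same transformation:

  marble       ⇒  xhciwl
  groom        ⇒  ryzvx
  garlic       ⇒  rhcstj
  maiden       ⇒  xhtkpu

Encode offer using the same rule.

Shifts by position in marble: pos 0: m→x (+11), pos 1: a→h (+7), pos 2: r→c (+11), pos 3: b→i (+7) — repeating every 2. It's a Vigenère-style cipher with numeric key [11,7]: position i shifts by key[i mod 2].
On offer: o+11=z, f+7=m, f+11=q, e+7=l, r+11=c.

zmqlc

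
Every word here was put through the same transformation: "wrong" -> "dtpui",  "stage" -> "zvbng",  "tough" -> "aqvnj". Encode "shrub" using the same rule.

A repeating key of period 3 is used — shifts +7, +2, +1 over and over.
For shrub: s+7=z, h+2=j, r+1=s, u+7=b, b+2=d.

zjsbd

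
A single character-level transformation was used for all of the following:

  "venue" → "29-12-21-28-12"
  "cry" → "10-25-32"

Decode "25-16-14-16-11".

v is letter #22 and maps to 29: an offset of 7. The number is (letter's place in the alphabet, a=1) + 7.
Decoding 25-16-14-16-11: 25→(25−7)÷1=18=r, 16→(16−7)÷1=9=i, 14→(14−7)÷1=7=g, 16→(16−7)÷1=9=i, 11→(11−7)÷1=4=d.

rigid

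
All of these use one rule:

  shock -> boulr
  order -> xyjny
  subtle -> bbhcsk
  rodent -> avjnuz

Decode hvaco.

Shifts by position in shock: pos 0: s→b (+9), pos 1: h→o (+7), pos 2: o→u (+6), pos 3: c→l (+9), pos 4: k→r (+7) — repeating every 3. The shifts repeat in a cycle of length 3: positions 0,1,… shift by +9, +7, +6, then the pattern repeats.
Reversing it on hvaco: h−9=y, v−7=o, a−6=u, c−9=t, o−7=h.

youth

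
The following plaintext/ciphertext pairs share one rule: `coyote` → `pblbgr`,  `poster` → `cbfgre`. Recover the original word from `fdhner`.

This is a Caesar cipher with shift 13.
Reversing it on fdhner: f−13=s, d−13=q, h−13=u, n−13=a, e−13=r, r−13=e.

square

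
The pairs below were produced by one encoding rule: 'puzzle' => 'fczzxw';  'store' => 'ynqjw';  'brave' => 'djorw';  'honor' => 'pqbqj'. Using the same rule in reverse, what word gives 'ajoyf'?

p(15)→f(5) and u(20)→c(2) fit y≡15x+14 (mod 26); the inverse of 15 mod 26 is 7. This is an affine cipher: with a=0,…,z=25, each position x becomes (15x+14) mod 26.
Reversing it on ajoyf: a(0)→7·(0−14)≡6=g; j(9)→7·(9−14)≡17=r; o(14)→7·(14−14)≡0=a; y(24)→7·(24−14)≡18=s; f(5)→7·(5−14)≡15=p (all mod 26).

grasp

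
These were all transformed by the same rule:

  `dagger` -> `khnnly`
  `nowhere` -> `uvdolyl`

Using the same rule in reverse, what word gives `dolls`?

wheel

Compare letters: d→k is +7, a→h is +7, g→n is +7 — a constant shift. It's a constant shift of +7 (ROT7).
Undoing it on dolls: d−7=w, o−7=h, l−7=e, l−7=e, s−7=l.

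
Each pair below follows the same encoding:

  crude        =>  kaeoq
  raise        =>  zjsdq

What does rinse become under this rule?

zrxdq

In crude: c→k is +8, r→a is +9, u→e is +10, d→o is +11 — the shift increases by 1 each position. Each letter shifts forward by (position + 8), i.e. 8, 9, 10, … — the shift grows by one for each successive letter.
On rinse: r+8=z, i+9=r, n+10=x, s+11=d, e+12=q.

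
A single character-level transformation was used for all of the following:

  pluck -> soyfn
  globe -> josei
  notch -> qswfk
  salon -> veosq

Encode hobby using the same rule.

The shift depends on letter class: consonant p→s is +3, but vowel u→y is +4. The rule splits by letter class: vowels +4, consonants +3.
For hobby: h(cons)+3=k, o(vowel)+4=s, b(cons)+3=e, b(cons)+3=e, y(cons)+3=b.

kseeb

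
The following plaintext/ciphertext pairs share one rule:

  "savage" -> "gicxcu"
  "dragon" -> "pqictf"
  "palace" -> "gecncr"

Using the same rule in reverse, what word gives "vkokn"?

limit

The output letters match the input read backwards, each shifted +2: savage reversed is egavas. The word is reversed, then every letter is shifted forward by 2.
Decoding vkokn: shift back: v−2=t, k−2=i, o−2=m, k−2=i, n−2=l → timil; then reverse → limit.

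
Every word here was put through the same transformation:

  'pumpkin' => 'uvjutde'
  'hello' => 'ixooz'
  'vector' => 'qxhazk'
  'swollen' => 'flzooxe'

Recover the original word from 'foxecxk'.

Each letter's alphabet position (a=0..z=25) is mapped through 21·x+17 mod 26 — an affine cipher.
Undoing it on foxecxk: f(5)→5·(5−17)≡18=s; o(14)→5·(14−17)≡11=l; x(23)→5·(23−17)≡4=e; e(4)→5·(4−17)≡13=n; c(2)→5·(2−17)≡3=d; x(23)→5·(23−17)≡4=e; k(10)→5·(10−17)≡17=r (all mod 26).

slender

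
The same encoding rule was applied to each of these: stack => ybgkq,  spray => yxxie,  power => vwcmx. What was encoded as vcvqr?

pupil

Shifts by position in stack: pos 0: s→y (+6), pos 1: t→b (+8), pos 2: a→g (+6), pos 3: c→k (+8) — repeating every 2. It's a Vigenère-style cipher with numeric key [6,8]: position i shifts by key[i mod 2].
Reversing it on vcvqr: v−6=p, c−8=u, v−6=p, q−8=i, r−6=l.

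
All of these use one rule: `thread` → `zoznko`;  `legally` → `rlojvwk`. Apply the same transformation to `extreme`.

kebaoxq

In thread: t→z is +6, h→o is +7, r→z is +8, e→n is +9 — the shift increases by 1 each position. Letter i (0-indexed) is shifted by i+6, so successive shifts are 6, 7, 8, ….
On extreme: e+6=k, x+7=e, t+8=b, r+9=a, e+10=o, m+11=x, e+12=q.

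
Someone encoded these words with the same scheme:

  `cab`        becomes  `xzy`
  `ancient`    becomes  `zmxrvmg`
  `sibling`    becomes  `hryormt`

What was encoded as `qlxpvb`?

jockey

Each pair mirrors across the alphabet (c↔x, a↔z, b↔y): positions sum to 25. Letters are reflected about the middle of the alphabet (position → 25−position): Atbash.
Decoding qlxpvb: q↔j, l↔o, x↔c, p↔k, v↔e, b↔y.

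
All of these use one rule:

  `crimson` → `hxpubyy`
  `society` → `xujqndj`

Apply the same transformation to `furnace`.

Each letter shifts forward by (position + 5), i.e. 5, 6, 7, … — the shift grows by one for each successive letter.
On furnace: f+5=k, u+6=a, r+7=y, n+8=v, a+9=j, c+10=m, e+11=p.

kayvjmp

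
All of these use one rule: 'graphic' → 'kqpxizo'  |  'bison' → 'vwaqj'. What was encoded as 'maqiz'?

raise

The output letters match the input read backwards, each shifted +8: graphic reversed is cihparg. Two steps: reverse the string, then apply a Caesar shift of +8.
Undoing it on maqiz: shift back: m−8=e, a−8=s, q−8=i, i−8=a, z−8=r → esiar; then reverse → raise.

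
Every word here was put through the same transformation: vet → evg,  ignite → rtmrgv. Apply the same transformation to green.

tivvm

Letters are reflected about the middle of the alphabet (position → 25−position): Atbash.
Applying it to green: g↔t, r↔i, e↔v, e↔v, n↔m.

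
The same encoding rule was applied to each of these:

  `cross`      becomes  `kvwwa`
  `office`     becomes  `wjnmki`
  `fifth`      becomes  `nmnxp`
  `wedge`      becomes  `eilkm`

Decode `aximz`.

stair

Shifts by position in cross: pos 0: c→k (+8), pos 1: r→v (+4), pos 2: o→w (+8), pos 3: s→w (+4) — repeating every 2. It's a Vigenère-style cipher with numeric key [8,4]: position i shifts by key[i mod 2].
Reversing it on aximz: a−8=s, x−4=t, i−8=a, m−4=i, z−8=r.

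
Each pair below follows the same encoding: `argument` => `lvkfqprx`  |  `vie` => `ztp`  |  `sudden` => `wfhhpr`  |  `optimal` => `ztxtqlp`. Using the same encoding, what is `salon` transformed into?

Two shifts are in play — +11 for a/e/i/o/u, +4 for every other letter.
For salon: s(cons)+4=w, a(vowel)+11=l, l(cons)+4=p, o(vowel)+11=z, n(cons)+4=r.

wlpzr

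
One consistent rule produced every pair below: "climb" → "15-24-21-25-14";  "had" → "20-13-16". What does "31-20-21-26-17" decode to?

Letters become their 1-based position plus 12 (so a→13, b→14, …).
Undoing it on 31-20-21-26-17: 31→(31−12)÷1=19=s, 20→(20−12)÷1=8=h, 21→(21−12)÷1=9=i, 26→(26−12)÷1=14=n, 17→(17−12)÷1=5=e.

shine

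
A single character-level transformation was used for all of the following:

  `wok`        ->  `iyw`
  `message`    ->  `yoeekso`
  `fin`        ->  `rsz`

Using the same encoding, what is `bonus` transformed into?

The shift depends on letter class: consonant w→i is +12, but vowel o→y is +10. The rule splits by letter class: vowels +10, consonants +12.
Applying it to bonus: b(cons)+12=n, o(vowel)+10=y, n(cons)+12=z, u(vowel)+10=e, s(cons)+12=e.

nyzee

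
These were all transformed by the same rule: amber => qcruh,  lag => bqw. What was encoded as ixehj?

short

Every letter moves 16 places later in the alphabet, wrapping around z→a.
Undoing it on ixehj: i−16=s, x−16=h, e−16=o, h−16=r, j−16=t.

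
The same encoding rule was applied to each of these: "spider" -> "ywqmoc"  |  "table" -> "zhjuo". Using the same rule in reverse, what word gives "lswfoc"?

flower

Each letter shifts forward by (position + 6), i.e. 6, 7, 8, … — the shift grows by one for each successive letter.
Decoding lswfoc: l−6=f, s−7=l, w−8=o, f−9=w, o−10=e, c−11=r.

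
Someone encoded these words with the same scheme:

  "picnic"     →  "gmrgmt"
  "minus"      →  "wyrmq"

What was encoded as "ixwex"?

Two steps: reverse the string, then apply a Caesar shift of +4.
Undoing it on ixwex: shift back: i−4=e, x−4=t, w−4=s, e−4=a, x−4=t → etsat; then reverse → taste.

taste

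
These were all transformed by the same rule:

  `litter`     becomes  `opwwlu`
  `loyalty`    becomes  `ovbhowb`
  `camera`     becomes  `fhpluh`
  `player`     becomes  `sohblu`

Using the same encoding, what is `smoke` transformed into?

vpvnl

The shift depends on letter class: consonant l→o is +3, but vowel i→p is +7. Vowels shift forward by 7 and consonants shift forward by 3.
Applying it to smoke: s(cons)+3=v, m(cons)+3=p, o(vowel)+7=v, k(cons)+3=n, e(vowel)+7=l.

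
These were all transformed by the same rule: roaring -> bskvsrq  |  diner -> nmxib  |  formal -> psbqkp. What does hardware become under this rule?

rebhgebi

Shifts by position in roaring: pos 0: r→b (+10), pos 1: o→s (+4), pos 2: a→k (+10), pos 3: r→v (+4) — repeating every 2. It's a Vigenère-style cipher with numeric key [10,4]: position i shifts by key[i mod 2].
Applying it to hardware: h+10=r, a+4=e, r+10=b, d+4=h, w+10=g, a+4=e, r+10=b, e+4=i.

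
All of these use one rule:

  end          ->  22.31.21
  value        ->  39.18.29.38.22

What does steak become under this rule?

36.37.22.18.28

e is letter #5 and maps to 22: an offset of 17. The number is (letter's place in the alphabet, a=1) + 17.
On steak: s=19→36, t=20→37, e=5→22, a=1→18, k=11→28.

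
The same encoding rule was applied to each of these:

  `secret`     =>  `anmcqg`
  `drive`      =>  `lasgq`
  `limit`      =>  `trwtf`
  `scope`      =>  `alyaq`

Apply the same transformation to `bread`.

jaolp

The shift increases by 1 at each position, starting from +8: 8, 9, 10, ….
Applying it to bread: b+8=j, r+9=a, e+10=o, a+11=l, d+12=p.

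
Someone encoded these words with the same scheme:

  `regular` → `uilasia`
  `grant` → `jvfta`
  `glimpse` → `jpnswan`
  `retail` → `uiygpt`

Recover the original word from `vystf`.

sunny

In regular: r→u is +3, e→i is +4, g→l is +5, u→a is +6 — the shift increases by 1 each position. The shift increases by 1 at each position, starting from +3: 3, 4, 5, ….
Decoding vystf: v−3=s, y−4=u, s−5=n, t−6=n, f−7=y.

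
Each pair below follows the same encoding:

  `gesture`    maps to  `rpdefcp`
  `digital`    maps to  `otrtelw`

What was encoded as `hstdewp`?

whistle

Compare letters: g→r is +11, e→p is +11, s→d is +11 — a constant shift. Every letter moves 11 places later in the alphabet, wrapping around z→a.
Decoding hstdewp: h−11=w, s−11=h, t−11=i, d−11=s, e−11=t, w−11=l, p−11=e.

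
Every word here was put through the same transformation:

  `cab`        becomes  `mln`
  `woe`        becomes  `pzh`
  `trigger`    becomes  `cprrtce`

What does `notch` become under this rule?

snezy

The output letters match the input read backwards, each shifted +11: cab reversed is bac. Two steps: reverse the string, then apply a Caesar shift of +11.
For notch: reverse → hcton; then shift: h+11=s, c+11=n, t+11=e, o+11=z, n+11=y.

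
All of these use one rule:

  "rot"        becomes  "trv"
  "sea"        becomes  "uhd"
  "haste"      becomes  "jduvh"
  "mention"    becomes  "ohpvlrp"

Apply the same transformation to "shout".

ujrxv

The shift depends on letter class: consonant r→t is +2, but vowel o→r is +3. Two shifts are in play — +3 for a/e/i/o/u, +2 for every other letter.
On shout: s(cons)+2=u, h(cons)+2=j, o(vowel)+3=r, u(vowel)+3=x, t(cons)+2=v.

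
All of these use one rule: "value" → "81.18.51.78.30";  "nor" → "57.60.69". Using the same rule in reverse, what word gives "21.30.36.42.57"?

v(#22)→81 and a(#1)→18: differences scale by 3, so n = 3·pos + 15. With a=1..z=26, the number is 3·pos + 15.
Decoding 21.30.36.42.57: 21→(21−15)÷3=2=b, 30→(30−15)÷3=5=e, 36→(36−15)÷3=7=g, 42→(42−15)÷3=9=i, 57→(57−15)÷3=14=n.

begin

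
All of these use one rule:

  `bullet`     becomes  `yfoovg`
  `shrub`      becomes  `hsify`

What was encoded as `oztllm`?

lagoon

Each pair mirrors across the alphabet (b↔y, u↔f, l↔o): positions sum to 25. Each letter is replaced by its mirror in the alphabet: a↔z, b↔y, c↔x, and so on (the Atbash cipher).
Decoding oztllm: o↔l, z↔a, t↔g, l↔o, l↔o, m↔n.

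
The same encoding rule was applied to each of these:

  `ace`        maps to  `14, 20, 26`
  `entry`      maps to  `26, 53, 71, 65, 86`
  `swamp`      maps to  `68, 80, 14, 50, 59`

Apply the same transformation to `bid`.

a(#1)→14 and c(#3)→20: differences scale by 3, so n = 3·pos + 11. With a=1..z=26, the number is 3·pos + 11.
For bid: b=2→17, i=9→38, d=4→23.

17, 38, 23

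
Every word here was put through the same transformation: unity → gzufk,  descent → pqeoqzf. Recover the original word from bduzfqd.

Compare letters: u→g is +12, n→z is +12, i→u is +12 — a constant shift. It's a constant shift of +12 (ROT12).
Decoding bduzfqd: b−12=p, d−12=r, u−12=i, z−12=n, f−12=t, q−12=e, d−12=r.

printer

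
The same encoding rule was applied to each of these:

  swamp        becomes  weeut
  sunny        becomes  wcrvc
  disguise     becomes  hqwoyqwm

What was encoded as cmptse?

yellow

Shifts by position in swamp: pos 0: s→w (+4), pos 1: w→e (+8), pos 2: a→e (+4), pos 3: m→u (+8) — repeating every 2. It's a Vigenère-style cipher with numeric key [4,8]: position i shifts by key[i mod 2].
Reversing it on cmptse: c−4=y, m−8=e, p−4=l, t−8=l, s−4=o, e−8=w.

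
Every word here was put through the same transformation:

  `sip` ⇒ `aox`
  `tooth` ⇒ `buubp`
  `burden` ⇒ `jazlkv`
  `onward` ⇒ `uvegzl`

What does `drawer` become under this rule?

lzgekz

The shift depends on letter class: consonant s→a is +8, but vowel i→o is +6. Vowels shift forward by 6 and consonants shift forward by 8.
For drawer: d(cons)+8=l, r(cons)+8=z, a(vowel)+6=g, w(cons)+8=e, e(vowel)+6=k, r(cons)+8=z.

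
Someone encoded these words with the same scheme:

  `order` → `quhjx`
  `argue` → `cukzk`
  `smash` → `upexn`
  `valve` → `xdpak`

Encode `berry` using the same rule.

dhvwe

In order: o→q is +2, r→u is +3, d→h is +4, e→j is +5 — the shift increases by 1 each position. The shift increases by 1 at each position, starting from +2: 2, 3, 4, ….
Applying it to berry: b+2=d, e+3=h, r+4=v, r+5=w, y+6=e.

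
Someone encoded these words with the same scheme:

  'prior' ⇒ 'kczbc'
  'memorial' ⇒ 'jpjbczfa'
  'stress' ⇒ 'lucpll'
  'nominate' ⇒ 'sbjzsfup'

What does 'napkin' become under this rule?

p(15)→k(10) and r(17)→c(2) fit y≡9x+5 (mod 26); the inverse of 9 mod 26 is 3. This is an affine cipher: with a=0,…,z=25, each position x becomes (9x+5) mod 26.
Applying it to napkin: n(13)→9·13+5≡18=s; a(0)→9·0+5≡5=f; p(15)→9·15+5≡10=k; k(10)→9·10+5≡17=r; i(8)→9·8+5≡25=z; n(13)→9·13+5≡18=s (all mod 26).

sfkrzs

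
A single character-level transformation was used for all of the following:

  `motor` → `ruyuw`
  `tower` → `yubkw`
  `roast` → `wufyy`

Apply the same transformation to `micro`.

rohxt

Shifts by position in motor: pos 0: m→r (+5), pos 1: o→u (+6), pos 2: t→y (+5), pos 3: o→u (+6) — repeating every 2. It's a Vigenère-style cipher with numeric key [5,6]: position i shifts by key[i mod 2].
Applying it to micro: m+5=r, i+6=o, c+5=h, r+6=x, o+5=t.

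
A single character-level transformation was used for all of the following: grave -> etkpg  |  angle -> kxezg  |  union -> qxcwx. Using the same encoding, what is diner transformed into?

hcxgt

g(6)→e(4) and r(17)→t(19) fit y≡25x+10 (mod 26); the inverse of 25 mod 26 is 25. This is an affine cipher: with a=0,…,z=25, each position x becomes (25x+10) mod 26.
Applying it to diner: d(3)→25·3+10≡7=h; i(8)→25·8+10≡2=c; n(13)→25·13+10≡23=x; e(4)→25·4+10≡6=g; r(17)→25·17+10≡19=t (all mod 26).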